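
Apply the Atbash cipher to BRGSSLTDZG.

YITHHOGWAT

B(1) → Y(24)
R(17) → I(8)
G(6) → T(19)
S(18) → H(7)
S(18) → H(7)
L(11) → O(14)
T(19) → G(6)
D(3) → W(22)
Z(25) → A(0)
G(6) → T(19)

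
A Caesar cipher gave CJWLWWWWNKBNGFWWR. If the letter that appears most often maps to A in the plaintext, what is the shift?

22

The most frequent ciphertext letter is W (appears 7 times).
W is position 22; A is position 0.
Shift = 22.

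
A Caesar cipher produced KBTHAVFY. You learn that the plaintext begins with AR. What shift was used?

From the crib: K(10)−A(0)=10, so the shift is 10.

10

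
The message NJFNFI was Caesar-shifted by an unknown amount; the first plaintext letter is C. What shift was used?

11

From the crib: N(13)−C(2)=11, so the shift is 11.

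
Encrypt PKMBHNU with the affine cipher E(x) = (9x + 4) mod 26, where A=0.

P(15): 9·15+4=139≡9 → J
K(10): 9·10+4=94≡16 → Q
M(12): 9·12+4=112≡8 → I
B(1): 9·1+4=13 → N
H(7): 9·7+4=67≡15 → P
N(13): 9·13+4=121≡17 → R
U(20): 9·20+4=184≡2 → C

JQINPRC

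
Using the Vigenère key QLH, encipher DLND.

TWUT

Repeat the key across the message: QLHQ
D(3)+Q(16): 19 → T
L(11)+L(11): 22 → W
N(13)+H(7): 20 → U
D(3)+Q(16): 19 → T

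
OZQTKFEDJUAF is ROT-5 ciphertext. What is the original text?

O(14): 14−5=9 → J
Z(25): 25−5=20 → U
Q(16): 16−5=11 → L
T(19): 19−5=14 → O
K(10): 10−5=5 → F
F(5): 5−5=0 → A
E(4): 4−5=-1≡25 → Z
D(3): 3−5=-2≡24 → Y
J(9): 9−5=4 → E
U(20): 20−5=15 → P
A(0): 0−5=-5≡21 → V
F(5): 5−5=0 → A

JULOFAZYEPVA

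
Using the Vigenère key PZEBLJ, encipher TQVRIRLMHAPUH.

Repeat the key across the message: PZEBLJPZEBLJP
T(19)+P(15): 34≡8 → I
Q(16)+Z(25): 41≡15 → P
V(21)+E(4): 25 → Z
R(17)+B(1): 18 → S
I(8)+L(11): 19 → T
R(17)+J(9): 26≡0 → A
L(11)+P(15): 26≡0 → A
M(12)+Z(25): 37≡11 → L
H(7)+E(4): 11 → L
A(0)+B(1): 1 → B
P(15)+L(11): 26≡0 → A
U(20)+J(9): 29≡3 → D
H(7)+P(15): 22 → W

IPZSTAALLBADW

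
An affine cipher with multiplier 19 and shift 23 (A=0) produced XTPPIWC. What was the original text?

The inverse of 19 mod 26 is 11, since 19·11=209≡1. Apply D(y)=11·(y−23) mod 26:
X(23): 11·(23−23)=0 → A
T(19): 11·(19−23)=-44≡8 → I
P(15): 11·(15−23)=-88≡16 → Q
P(15): 11·(15−23)=-88≡16 → Q
I(8): 11·(8−23)=-165≡17 → R
W(22): 11·(22−23)=-11≡15 → P
C(2): 11·(2−23)=-231≡3 → D

AIQQRPD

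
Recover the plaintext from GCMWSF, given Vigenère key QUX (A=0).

QIPGYI

Repeat the key across the ciphertext: QUXQUX
G(6)−Q(16): -10≡16 → Q
C(2)−U(20): -18≡8 → I
M(12)−X(23): -11≡15 → P
W(22)−Q(16): 6 → G
S(18)−U(20): -2≡24 → Y
F(5)−X(23): -18≡8 → I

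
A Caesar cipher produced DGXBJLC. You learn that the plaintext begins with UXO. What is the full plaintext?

UXOSACT

From the crib: D(3)−U(20)=-17≡9, so the shift is 9.
Subtract 9 from each ciphertext letter:
D(3): 3−9=-6≡20 → U
G(6): 6−9=-3≡23 → X
X(23): 23−9=14 → O
B(1): 1−9=-8≡18 → S
J(9): 9−9=0 → A
L(11): 11−9=2 → C
C(2): 2−9=-7≡19 → T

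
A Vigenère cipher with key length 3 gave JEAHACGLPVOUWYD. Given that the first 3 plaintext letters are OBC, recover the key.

Subtract each crib letter from the matching ciphertext letter (mod 26):
J(9)−O(14)=-5≡21 → V
E(4)−B(1)=3 → D
A(0)−C(2)=-2≡24 → Y

VDY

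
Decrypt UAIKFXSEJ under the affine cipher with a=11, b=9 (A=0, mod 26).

BLHTCGPJA

The inverse of 11 mod 26 is 19, since 11·19=209≡1. Apply D(y)=19·(y−9) mod 26:
U(20): 19·(20−9)=209≡1 → B
A(0): 19·(0−9)=-171≡11 → L
I(8): 19·(8−9)=-19≡7 → H
K(10): 19·(10−9)=19 → T
F(5): 19·(5−9)=-76≡2 → C
X(23): 19·(23−9)=266≡6 → G
S(18): 19·(18−9)=171≡15 → P
E(4): 19·(4−9)=-95≡9 → J
J(9): 19·(9−9)=0 → A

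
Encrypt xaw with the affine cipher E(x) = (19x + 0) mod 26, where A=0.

x(23): 19·23+0=437≡21 → v
a(0): 19·0+0=0 → a
w(22): 19·22+0=418≡2 → c

vac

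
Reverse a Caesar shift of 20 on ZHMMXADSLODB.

Z(25): 25−20=5 → F
H(7): 7−20=-13≡13 → N
M(12): 12−20=-8≡18 → S
M(12): 12−20=-8≡18 → S
X(23): 23−20=3 → D
A(0): 0−20=-20≡6 → G
D(3): 3−20=-17≡9 → J
S(18): 18−20=-2≡24 → Y
L(11): 11−20=-9≡17 → R
O(14): 14−20=-6≡20 → U
D(3): 3−20=-17≡9 → J
B(1): 1−20=-19≡7 → H

FNSSDGJYRUJH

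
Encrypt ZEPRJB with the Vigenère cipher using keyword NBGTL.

MFVKUO

Repeat the key across the message: NBGTLN
Z(25)+N(13): 38≡12 → M
E(4)+B(1): 5 → F
P(15)+G(6): 21 → V
R(17)+T(19): 36≡10 → K
J(9)+L(11): 20 → U
B(1)+N(13): 14 → O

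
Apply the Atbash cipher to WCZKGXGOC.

W(22) → D(3)
C(2) → X(23)
Z(25) → A(0)
K(10) → P(15)
G(6) → T(19)
X(23) → C(2)
G(6) → T(19)
O(14) → L(11)
C(2) → X(23)

DXAPTCTLX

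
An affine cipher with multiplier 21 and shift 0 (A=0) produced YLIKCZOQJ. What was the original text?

QDOYKVSCT

The inverse of 21 mod 26 is 5, since 21·5=105≡1. Apply D(y)=5·(y−0) mod 26:
Y(24): 5·(24−0)=120≡16 → Q
L(11): 5·(11−0)=55≡3 → D
I(8): 5·(8−0)=40≡14 → O
K(10): 5·(10−0)=50≡24 → Y
C(2): 5·(2−0)=10 → K
Z(25): 5·(25−0)=125≡21 → V
O(14): 5·(14−0)=70≡18 → S
Q(16): 5·(16−0)=80≡2 → C
J(9): 5·(9−0)=45≡19 → T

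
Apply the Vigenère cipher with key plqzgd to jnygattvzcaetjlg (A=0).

Repeat the key across the message: plqzgdplqzgdplqz
j(9)+p(15): 24 → y
n(13)+l(11): 24 → y
y(24)+q(16): 40≡14 → o
g(6)+z(25): 31≡5 → f
a(0)+g(6): 6 → g
t(19)+d(3): 22 → w
t(19)+p(15): 34≡8 → i
v(21)+l(11): 32≡6 → g
z(25)+q(16): 41≡15 → p
c(2)+z(25): 27≡1 → b
a(0)+g(6): 6 → g
e(4)+d(3): 7 → h
t(19)+p(15): 34≡8 → i
j(9)+l(11): 20 → u
l(11)+q(16): 27≡1 → b
g(6)+z(25): 31≡5 → f

yyofgwigpbghiubf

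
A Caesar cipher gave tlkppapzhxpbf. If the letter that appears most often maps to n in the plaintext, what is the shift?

The most frequent ciphertext letter is p (appears 4 times).
p is position 15; n is position 13.
Shift = 2.

2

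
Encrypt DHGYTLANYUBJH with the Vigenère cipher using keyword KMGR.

NTMPDXGEIGHAR

Repeat the key across the message: KMGRKMGRKMGRK
D(3)+K(10): 13 → N
H(7)+M(12): 19 → T
G(6)+G(6): 12 → M
Y(24)+R(17): 41≡15 → P
T(19)+K(10): 29≡3 → D
L(11)+M(12): 23 → X
A(0)+G(6): 6 → G
N(13)+R(17): 30≡4 → E
Y(24)+K(10): 34≡8 → I
U(20)+M(12): 32≡6 → G
B(1)+G(6): 7 → H
J(9)+R(17): 26≡0 → A
H(7)+K(10): 17 → R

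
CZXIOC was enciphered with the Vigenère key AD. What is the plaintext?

Repeat the key across the ciphertext: ADADAD
C(2)−A(0): 2 → C
Z(25)−D(3): 22 → W
X(23)−A(0): 23 → X
I(8)−D(3): 5 → F
O(14)−A(0): 14 → O
C(2)−D(3): -1≡25 → Z

CWXFOZ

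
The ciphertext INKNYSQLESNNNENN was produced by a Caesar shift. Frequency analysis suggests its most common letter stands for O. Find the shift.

25

The most frequent ciphertext letter is N (appears 7 times).
N is position 13; O is position 14.
Shift = -1≡25.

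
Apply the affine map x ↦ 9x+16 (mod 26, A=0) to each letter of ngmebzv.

n(13): 9·13+16=133≡3 → d
g(6): 9·6+16=70≡18 → s
m(12): 9·12+16=124≡20 → u
e(4): 9·4+16=52≡0 → a
b(1): 9·1+16=25 → z
z(25): 9·25+16=241≡7 → h
v(21): 9·21+16=205≡23 → x

dsuazhx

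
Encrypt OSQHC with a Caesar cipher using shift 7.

VZXOJ

O(14): 14+7=21 → V
S(18): 18+7=25 → Z
Q(16): 16+7=23 → X
H(7): 7+7=14 → O
C(2): 2+7=9 → J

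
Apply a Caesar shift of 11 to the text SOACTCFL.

S(18): 18+11=29≡3 → D
O(14): 14+11=25 → Z
A(0): 0+11=11 → L
C(2): 2+11=13 → N
T(19): 19+11=30≡4 → E
C(2): 2+11=13 → N
F(5): 5+11=16 → Q
L(11): 11+11=22 → W

DZLNENQW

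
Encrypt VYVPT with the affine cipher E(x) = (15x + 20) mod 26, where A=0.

V(21): 15·21+20=335≡23 → X
Y(24): 15·24+20=380≡16 → Q
V(21): 15·21+20=335≡23 → X
P(15): 15·15+20=245≡11 → L
T(19): 15·19+20=305≡19 → T

XQXLT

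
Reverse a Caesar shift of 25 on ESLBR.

E(4): 4−25=-21≡5 → F
S(18): 18−25=-7≡19 → T
L(11): 11−25=-14≡12 → M
B(1): 1−25=-24≡2 → C
R(17): 17−25=-8≡18 → S

FTMCS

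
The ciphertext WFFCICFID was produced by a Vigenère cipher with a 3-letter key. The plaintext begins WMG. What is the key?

Subtract each crib letter from the matching ciphertext letter (mod 26):
W(22)−W(22)=0 → A
F(5)−M(12)=-7≡19 → T
F(5)−G(6)=-1≡25 → Z

ATZ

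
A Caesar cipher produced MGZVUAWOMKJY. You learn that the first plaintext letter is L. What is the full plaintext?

From the crib: M(12)−L(11)=1, so the shift is 1.
Subtract 1 from each ciphertext letter:
M(12): 12−1=11 → L
G(6): 6−1=5 → F
Z(25): 25−1=24 → Y
V(21): 21−1=20 → U
U(20): 20−1=19 → T
A(0): 0−1=-1≡25 → Z
W(22): 22−1=21 → V
O(14): 14−1=13 → N
M(12): 12−1=11 → L
K(10): 10−1=9 → J
J(9): 9−1=8 → I
Y(24): 24−1=23 → X

LFYUTZVNLJIX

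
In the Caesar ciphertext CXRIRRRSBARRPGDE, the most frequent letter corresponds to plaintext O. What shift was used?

The most frequent ciphertext letter is R (appears 6 times).
R is position 17; O is position 14.
Shift = 3.

3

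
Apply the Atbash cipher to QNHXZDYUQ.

JMSCAWBFJ

Q(16) → J(9)
N(13) → M(12)
H(7) → S(18)
X(23) → C(2)
Z(25) → A(0)
D(3) → W(22)
Y(24) → B(1)
U(20) → F(5)
Q(16) → J(9)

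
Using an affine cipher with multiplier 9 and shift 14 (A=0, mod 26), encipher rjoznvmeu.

r(17): 9·17+14=167≡11 → l
j(9): 9·9+14=95≡17 → r
o(14): 9·14+14=140≡10 → k
z(25): 9·25+14=239≡5 → f
n(13): 9·13+14=131≡1 → b
v(21): 9·21+14=203≡21 → v
m(12): 9·12+14=122≡18 → s
e(4): 9·4+14=50≡24 → y
u(20): 9·20+14=194≡12 → m

lrkfbvsym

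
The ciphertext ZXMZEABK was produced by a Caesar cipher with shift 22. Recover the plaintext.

Z(25): 25−22=3 → D
X(23): 23−22=1 → B
M(12): 12−22=-10≡16 → Q
Z(25): 25−22=3 → D
E(4): 4−22=-18≡8 → I
A(0): 0−22=-22≡4 → E
B(1): 1−22=-21≡5 → F
K(10): 10−22=-12≡14 → O

DBQDIEFO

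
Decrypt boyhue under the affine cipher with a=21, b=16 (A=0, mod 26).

The inverse of 21 mod 26 is 5, since 21·5=105≡1. Apply D(y)=5·(y−16) mod 26:
b(1): 5·(1−16)=-75≡3 → d
o(14): 5·(14−16)=-10≡16 → q
y(24): 5·(24−16)=40≡14 → o
h(7): 5·(7−16)=-45≡7 → h
u(20): 5·(20−16)=20 → u
e(4): 5·(4−16)=-60≡18 → s

dqohus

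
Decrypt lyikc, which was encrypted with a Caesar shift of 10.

l(11): 11−10=1 → b
y(24): 24−10=14 → o
i(8): 8−10=-2≡24 → y
k(10): 10−10=0 → a
c(2): 2−10=-8≡18 → s

boyas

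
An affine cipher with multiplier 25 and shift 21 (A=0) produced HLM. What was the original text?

The inverse of 25 mod 26 is 25, since 25·25=625≡1. Apply D(y)=25·(y−21) mod 26:
H(7): 25·(7−21)=-350≡14 → O
L(11): 25·(11−21)=-250≡10 → K
M(12): 25·(12−21)=-225≡9 → J

OKJ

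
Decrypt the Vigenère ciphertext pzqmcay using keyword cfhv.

nujravr

Repeat the key across the ciphertext: cfhvcfh
p(15)−c(2): 13 → n
z(25)−f(5): 20 → u
q(16)−h(7): 9 → j
m(12)−v(21): -9≡17 → r
c(2)−c(2): 0 → a
a(0)−f(5): -5≡21 → v
y(24)−h(7): 17 → r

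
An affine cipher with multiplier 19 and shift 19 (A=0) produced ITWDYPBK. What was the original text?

JAHGDIKF

The inverse of 19 mod 26 is 11, since 19·11=209≡1. Apply D(y)=11·(y−19) mod 26:
I(8): 11·(8−19)=-121≡9 → J
T(19): 11·(19−19)=0 → A
W(22): 11·(22−19)=33≡7 → H
D(3): 11·(3−19)=-176≡6 → G
Y(24): 11·(24−19)=55≡3 → D
P(15): 11·(15−19)=-44≡8 → I
B(1): 11·(1−19)=-198≡10 → K
K(10): 11·(10−19)=-99≡5 → F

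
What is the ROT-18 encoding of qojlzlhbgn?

q(16): 16+18=34≡8 → i
o(14): 14+18=32≡6 → g
j(9): 9+18=27≡1 → b
l(11): 11+18=29≡3 → d
z(25): 25+18=43≡17 → r
l(11): 11+18=29≡3 → d
h(7): 7+18=25 → z
b(1): 1+18=19 → t
g(6): 6+18=24 → y
n(13): 13+18=31≡5 → f

igbdrdztyf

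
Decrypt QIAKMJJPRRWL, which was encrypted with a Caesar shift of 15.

BTLVXUUACCHW

Q(16): 16−15=1 → B
I(8): 8−15=-7≡19 → T
A(0): 0−15=-15≡11 → L
K(10): 10−15=-5≡21 → V
M(12): 12−15=-3≡23 → X
J(9): 9−15=-6≡20 → U
J(9): 9−15=-6≡20 → U
P(15): 15−15=0 → A
R(17): 17−15=2 → C
R(17): 17−15=2 → C
W(22): 22−15=7 → H
L(11): 11−15=-4≡22 → W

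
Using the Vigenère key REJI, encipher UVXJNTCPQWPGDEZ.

Repeat the key across the message: REJIREJIREJIREJ
U(20)+R(17): 37≡11 → L
V(21)+E(4): 25 → Z
X(23)+J(9): 32≡6 → G
J(9)+I(8): 17 → R
N(13)+R(17): 30≡4 → E
T(19)+E(4): 23 → X
C(2)+J(9): 11 → L
P(15)+I(8): 23 → X
Q(16)+R(17): 33≡7 → H
W(22)+E(4): 26≡0 → A
P(15)+J(9): 24 → Y
G(6)+I(8): 14 → O
D(3)+R(17): 20 → U
E(4)+E(4): 8 → I
Z(25)+J(9): 34≡8 → I

LZGREXLXHAYOUII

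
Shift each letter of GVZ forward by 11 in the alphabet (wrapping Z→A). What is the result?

RGK

G(6): 6+11=17 → R
V(21): 21+11=32≡6 → G
Z(25): 25+11=36≡10 → K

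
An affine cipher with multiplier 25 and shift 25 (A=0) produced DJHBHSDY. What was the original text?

The inverse of 25 mod 26 is 25, since 25·25=625≡1. Apply D(y)=25·(y−25) mod 26:
D(3): 25·(3−25)=-550≡22 → W
J(9): 25·(9−25)=-400≡16 → Q
H(7): 25·(7−25)=-450≡18 → S
B(1): 25·(1−25)=-600≡24 → Y
H(7): 25·(7−25)=-450≡18 → S
S(18): 25·(18−25)=-175≡7 → H
D(3): 25·(3−25)=-550≡22 → W
Y(24): 25·(24−25)=-25≡1 → B

WQSYSHWB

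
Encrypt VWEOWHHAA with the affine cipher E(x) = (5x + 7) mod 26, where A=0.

V(21): 5·21+7=112≡8 → I
W(22): 5·22+7=117≡13 → N
E(4): 5·4+7=27≡1 → B
O(14): 5·14+7=77≡25 → Z
W(22): 5·22+7=117≡13 → N
H(7): 5·7+7=42≡16 → Q
H(7): 5·7+7=42≡16 → Q
A(0): 5·0+7=7 → H
A(0): 5·0+7=7 → H

INBZNQQHH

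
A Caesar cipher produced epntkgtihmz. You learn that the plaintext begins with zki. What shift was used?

5

From the crib: e(4)−z(25)=-21≡5, so the shift is 5.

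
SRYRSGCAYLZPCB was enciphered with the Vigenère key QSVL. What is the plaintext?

Repeat the key across the ciphertext: QSVLQSVLQSVLQS
S(18)−Q(16): 2 → C
R(17)−S(18): -1≡25 → Z
Y(24)−V(21): 3 → D
R(17)−L(11): 6 → G
S(18)−Q(16): 2 → C
G(6)−S(18): -12≡14 → O
C(2)−V(21): -19≡7 → H
A(0)−L(11): -11≡15 → P
Y(24)−Q(16): 8 → I
L(11)−S(18): -7≡19 → T
Z(25)−V(21): 4 → E
P(15)−L(11): 4 → E
C(2)−Q(16): -14≡12 → M
B(1)−S(18): -17≡9 → J

CZDGCOHPITEEMJ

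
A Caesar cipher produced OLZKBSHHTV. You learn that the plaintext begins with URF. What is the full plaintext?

URFQHYNNZB

From the crib: O(14)−U(20)=-6≡20, so the shift is 20.
Subtract 20 from each ciphertext letter:
O(14): 14−20=-6≡20 → U
L(11): 11−20=-9≡17 → R
Z(25): 25−20=5 → F
K(10): 10−20=-10≡16 → Q
B(1): 1−20=-19≡7 → H
S(18): 18−20=-2≡24 → Y
H(7): 7−20=-13≡13 → N
H(7): 7−20=-13≡13 → N
T(19): 19−20=-1≡25 → Z
V(21): 21−20=1 → B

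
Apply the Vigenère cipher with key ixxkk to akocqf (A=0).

Repeat the key across the message: ixxkki
a(0)+i(8): 8 → i
k(10)+x(23): 33≡7 → h
o(14)+x(23): 37≡11 → l
c(2)+k(10): 12 → m
q(16)+k(10): 26≡0 → a
f(5)+i(8): 13 → n

ihlman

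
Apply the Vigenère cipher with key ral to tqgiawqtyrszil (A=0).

kqrzahhtjiskzl

Repeat the key across the message: ralralralralra
t(19)+r(17): 36≡10 → k
q(16)+a(0): 16 → q
g(6)+l(11): 17 → r
i(8)+r(17): 25 → z
a(0)+a(0): 0 → a
w(22)+l(11): 33≡7 → h
q(16)+r(17): 33≡7 → h
t(19)+a(0): 19 → t
y(24)+l(11): 35≡9 → j
r(17)+r(17): 34≡8 → i
s(18)+a(0): 18 → s
z(25)+l(11): 36≡10 → k
i(8)+r(17): 25 → z
l(11)+a(0): 11 → l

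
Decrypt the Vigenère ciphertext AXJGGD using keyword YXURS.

Repeat the key across the ciphertext: YXURSY
A(0)−Y(24): -24≡2 → C
X(23)−X(23): 0 → A
J(9)−U(20): -11≡15 → P
G(6)−R(17): -11≡15 → P
G(6)−S(18): -12≡14 → O
D(3)−Y(24): -21≡5 → F

CAPPOF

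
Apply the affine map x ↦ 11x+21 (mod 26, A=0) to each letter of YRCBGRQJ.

ZARGJAPQ

Y(24): 11·24+21=285≡25 → Z
R(17): 11·17+21=208≡0 → A
C(2): 11·2+21=43≡17 → R
B(1): 11·1+21=32≡6 → G
G(6): 11·6+21=87≡9 → J
R(17): 11·17+21=208≡0 → A
Q(16): 11·16+21=197≡15 → P
J(9): 11·9+21=120≡16 → Q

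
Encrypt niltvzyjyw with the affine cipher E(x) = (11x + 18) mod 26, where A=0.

n(13): 11·13+18=161≡5 → f
i(8): 11·8+18=106≡2 → c
l(11): 11·11+18=139≡9 → j
t(19): 11·19+18=227≡19 → t
v(21): 11·21+18=249≡15 → p
z(25): 11·25+18=293≡7 → h
y(24): 11·24+18=282≡22 → w
j(9): 11·9+18=117≡13 → n
y(24): 11·24+18=282≡22 → w
w(22): 11·22+18=260≡0 → a

fcjtphwnwa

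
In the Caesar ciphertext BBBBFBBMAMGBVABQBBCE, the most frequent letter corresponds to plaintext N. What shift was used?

The most frequent ciphertext letter is B (appears 10 times).
B is position 1; N is position 13.
Shift = -12≡14.

14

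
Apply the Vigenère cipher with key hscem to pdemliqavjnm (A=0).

wvgqxpiczvue

Repeat the key across the message: hscemhscemhs
p(15)+h(7): 22 → w
d(3)+s(18): 21 → v
e(4)+c(2): 6 → g
m(12)+e(4): 16 → q
l(11)+m(12): 23 → x
i(8)+h(7): 15 → p
q(16)+s(18): 34≡8 → i
a(0)+c(2): 2 → c
v(21)+e(4): 25 → z
j(9)+m(12): 21 → v
n(13)+h(7): 20 → u
m(12)+s(18): 30≡4 → e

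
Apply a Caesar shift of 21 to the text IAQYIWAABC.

DVLTDRVVWX

I(8): 8+21=29≡3 → D
A(0): 0+21=21 → V
Q(16): 16+21=37≡11 → L
Y(24): 24+21=45≡19 → T
I(8): 8+21=29≡3 → D
W(22): 22+21=43≡17 → R
A(0): 0+21=21 → V
A(0): 0+21=21 → V
B(1): 1+21=22 → W
C(2): 2+21=23 → X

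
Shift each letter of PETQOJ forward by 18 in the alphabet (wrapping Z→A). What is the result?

HWLIGB

P(15): 15+18=33≡7 → H
E(4): 4+18=22 → W
T(19): 19+18=37≡11 → L
Q(16): 16+18=34≡8 → I
O(14): 14+18=32≡6 → G
J(9): 9+18=27≡1 → B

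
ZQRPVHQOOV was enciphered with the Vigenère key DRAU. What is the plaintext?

Repeat the key across the ciphertext: DRAUDRAUDR
Z(25)−D(3): 22 → W
Q(16)−R(17): -1≡25 → Z
R(17)−A(0): 17 → R
P(15)−U(20): -5≡21 → V
V(21)−D(3): 18 → S
H(7)−R(17): -10≡16 → Q
Q(16)−A(0): 16 → Q
O(14)−U(20): -6≡20 → U
O(14)−D(3): 11 → L
V(21)−R(17): 4 → E

WZRVSQQULE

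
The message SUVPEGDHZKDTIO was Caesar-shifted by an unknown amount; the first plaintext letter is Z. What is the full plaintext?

From the crib: S(18)−Z(25)=-7≡19, so the shift is 19.
Subtract 19 from each ciphertext letter:
S(18): 18−19=-1≡25 → Z
U(20): 20−19=1 → B
V(21): 21−19=2 → C
P(15): 15−19=-4≡22 → W
E(4): 4−19=-15≡11 → L
G(6): 6−19=-13≡13 → N
D(3): 3−19=-16≡10 → K
H(7): 7−19=-12≡14 → O
Z(25): 25−19=6 → G
K(10): 10−19=-9≡17 → R
D(3): 3−19=-16≡10 → K
T(19): 19−19=0 → A
I(8): 8−19=-11≡15 → P
O(14): 14−19=-5≡21 → V

ZBCWLNKOGRKAPV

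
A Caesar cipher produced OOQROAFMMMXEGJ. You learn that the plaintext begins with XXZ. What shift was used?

17

From the crib: O(14)−X(23)=-9≡17, so the shift is 17.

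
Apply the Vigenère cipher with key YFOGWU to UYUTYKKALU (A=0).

SDIZUEIFZA

Repeat the key across the message: YFOGWUYFOG
U(20)+Y(24): 44≡18 → S
Y(24)+F(5): 29≡3 → D
U(20)+O(14): 34≡8 → I
T(19)+G(6): 25 → Z
Y(24)+W(22): 46≡20 → U
K(10)+U(20): 30≡4 → E
K(10)+Y(24): 34≡8 → I
A(0)+F(5): 5 → F
L(11)+O(14): 25 → Z
U(20)+G(6): 26≡0 → A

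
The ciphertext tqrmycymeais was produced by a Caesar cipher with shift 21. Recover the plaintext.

yvwrdhdrjfnx

t(19): 19−21=-2≡24 → y
q(16): 16−21=-5≡21 → v
r(17): 17−21=-4≡22 → w
m(12): 12−21=-9≡17 → r
y(24): 24−21=3 → d
c(2): 2−21=-19≡7 → h
y(24): 24−21=3 → d
m(12): 12−21=-9≡17 → r
e(4): 4−21=-17≡9 → j
a(0): 0−21=-21≡5 → f
i(8): 8−21=-13≡13 → n
s(18): 18−21=-3≡23 → x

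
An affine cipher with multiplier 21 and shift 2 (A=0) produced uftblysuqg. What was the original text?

mphvtgcmsu

The inverse of 21 mod 26 is 5, since 21·5=105≡1. Apply D(y)=5·(y−2) mod 26:
u(20): 5·(20−2)=90≡12 → m
f(5): 5·(5−2)=15 → p
t(19): 5·(19−2)=85≡7 → h
b(1): 5·(1−2)=-5≡21 → v
l(11): 5·(11−2)=45≡19 → t
y(24): 5·(24−2)=110≡6 → g
s(18): 5·(18−2)=80≡2 → c
u(20): 5·(20−2)=90≡12 → m
q(16): 5·(16−2)=70≡18 → s
g(6): 5·(6−2)=20 → u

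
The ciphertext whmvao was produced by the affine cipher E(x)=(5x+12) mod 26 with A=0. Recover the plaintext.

The inverse of 5 mod 26 is 21, since 5·21=105≡1. Apply D(y)=21·(y−12) mod 26:
w(22): 21·(22−12)=210≡2 → c
h(7): 21·(7−12)=-105≡25 → z
m(12): 21·(12−12)=0 → a
v(21): 21·(21−12)=189≡7 → h
a(0): 21·(0−12)=-252≡8 → i
o(14): 21·(14−12)=42≡16 → q

czahiq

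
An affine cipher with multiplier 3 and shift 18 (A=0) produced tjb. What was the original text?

jxd

The inverse of 3 mod 26 is 9, since 3·9=27≡1. Apply D(y)=9·(y−18) mod 26:
t(19): 9·(19−18)=9 → j
j(9): 9·(9−18)=-81≡23 → x
b(1): 9·(1−18)=-153≡3 → d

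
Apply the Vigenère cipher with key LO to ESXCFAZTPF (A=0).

PGIQQOKHAT

Repeat the key across the message: LOLOLOLOLO
E(4)+L(11): 15 → P
S(18)+O(14): 32≡6 → G
X(23)+L(11): 34≡8 → I
C(2)+O(14): 16 → Q
F(5)+L(11): 16 → Q
A(0)+O(14): 14 → O
Z(25)+L(11): 36≡10 → K
T(19)+O(14): 33≡7 → H
P(15)+L(11): 26≡0 → A
F(5)+O(14): 19 → T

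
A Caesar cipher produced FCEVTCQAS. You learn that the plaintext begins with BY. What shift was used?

From the crib: F(5)−B(1)=4, so the shift is 4.

4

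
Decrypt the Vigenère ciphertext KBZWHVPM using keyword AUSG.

KHHQHBXG

Repeat the key across the ciphertext: AUSGAUSG
K(10)−A(0): 10 → K
B(1)−U(20): -19≡7 → H
Z(25)−S(18): 7 → H
W(22)−G(6): 16 → Q
H(7)−A(0): 7 → H
V(21)−U(20): 1 → B
P(15)−S(18): -3≡23 → X
M(12)−G(6): 6 → G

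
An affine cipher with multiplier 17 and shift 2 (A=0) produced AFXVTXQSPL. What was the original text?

The inverse of 17 mod 26 is 23, since 17·23=391≡1. Apply D(y)=23·(y−2) mod 26:
A(0): 23·(0−2)=-46≡6 → G
F(5): 23·(5−2)=69≡17 → R
X(23): 23·(23−2)=483≡15 → P
V(21): 23·(21−2)=437≡21 → V
T(19): 23·(19−2)=391≡1 → B
X(23): 23·(23−2)=483≡15 → P
Q(16): 23·(16−2)=322≡10 → K
S(18): 23·(18−2)=368≡4 → E
P(15): 23·(15−2)=299≡13 → N
L(11): 23·(11−2)=207≡25 → Z

GRPVBPKENZ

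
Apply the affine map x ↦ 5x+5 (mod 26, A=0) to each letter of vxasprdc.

v(21): 5·21+5=110≡6 → g
x(23): 5·23+5=120≡16 → q
a(0): 5·0+5=5 → f
s(18): 5·18+5=95≡17 → r
p(15): 5·15+5=80≡2 → c
r(17): 5·17+5=90≡12 → m
d(3): 5·3+5=20 → u
c(2): 5·2+5=15 → p

gqfrcmup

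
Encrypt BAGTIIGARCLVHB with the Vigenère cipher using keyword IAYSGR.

JAELOZOAPURMPB

Repeat the key across the message: IAYSGRIAYSGRIA
B(1)+I(8): 9 → J
A(0)+A(0): 0 → A
G(6)+Y(24): 30≡4 → E
T(19)+S(18): 37≡11 → L
I(8)+G(6): 14 → O
I(8)+R(17): 25 → Z
G(6)+I(8): 14 → O
A(0)+A(0): 0 → A
R(17)+Y(24): 41≡15 → P
C(2)+S(18): 20 → U
L(11)+G(6): 17 → R
V(21)+R(17): 38≡12 → M
H(7)+I(8): 15 → P
B(1)+A(0): 1 → B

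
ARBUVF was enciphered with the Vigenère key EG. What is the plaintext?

WLXORZ

Repeat the key across the ciphertext: EGEGEG
A(0)−E(4): -4≡22 → W
R(17)−G(6): 11 → L
B(1)−E(4): -3≡23 → X
U(20)−G(6): 14 → O
V(21)−E(4): 17 → R
F(5)−G(6): -1≡25 → Z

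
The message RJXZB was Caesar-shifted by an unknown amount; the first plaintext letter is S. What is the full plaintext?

SKYAC

From the crib: R(17)−S(18)=-1≡25, so the shift is 25.
Subtract 25 from each ciphertext letter:
R(17): 17−25=-8≡18 → S
J(9): 9−25=-16≡10 → K
X(23): 23−25=-2≡24 → Y
Z(25): 25−25=0 → A
B(1): 1−25=-24≡2 → C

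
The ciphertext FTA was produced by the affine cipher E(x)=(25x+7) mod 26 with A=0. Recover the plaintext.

The inverse of 25 mod 26 is 25, since 25·25=625≡1. Apply D(y)=25·(y−7) mod 26:
F(5): 25·(5−7)=-50≡2 → C
T(19): 25·(19−7)=300≡14 → O
A(0): 25·(0−7)=-175≡7 → H

COH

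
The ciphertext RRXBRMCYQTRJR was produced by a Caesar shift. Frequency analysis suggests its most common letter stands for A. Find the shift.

17

The most frequent ciphertext letter is R (appears 5 times).
R is position 17; A is position 0.
Shift = 17.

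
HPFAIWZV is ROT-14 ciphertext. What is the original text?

H(7): 7−14=-7≡19 → T
P(15): 15−14=1 → B
F(5): 5−14=-9≡17 → R
A(0): 0−14=-14≡12 → M
I(8): 8−14=-6≡20 → U
W(22): 22−14=8 → I
Z(25): 25−14=11 → L
V(21): 21−14=7 → H

TBRMUILH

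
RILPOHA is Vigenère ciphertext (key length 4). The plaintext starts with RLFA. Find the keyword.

Subtract each crib letter from the matching ciphertext letter (mod 26):
R(17)−R(17)=0 → A
I(8)−L(11)=-3≡23 → X
L(11)−F(5)=6 → G
P(15)−A(0)=15 → P

AXGP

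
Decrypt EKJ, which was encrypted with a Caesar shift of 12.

SYX

E(4): 4−12=-8≡18 → S
K(10): 10−12=-2≡24 → Y
J(9): 9−12=-3≡23 → X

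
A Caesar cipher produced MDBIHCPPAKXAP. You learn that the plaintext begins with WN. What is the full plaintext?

From the crib: M(12)−W(22)=-10≡16, so the shift is 16.
Subtract 16 from each ciphertext letter:
M(12): 12−16=-4≡22 → W
D(3): 3−16=-13≡13 → N
B(1): 1−16=-15≡11 → L
I(8): 8−16=-8≡18 → S
H(7): 7−16=-9≡17 → R
C(2): 2−16=-14≡12 → M
P(15): 15−16=-1≡25 → Z
P(15): 15−16=-1≡25 → Z
A(0): 0−16=-16≡10 → K
K(10): 10−16=-6≡20 → U
X(23): 23−16=7 → H
A(0): 0−16=-16≡10 → K
P(15): 15−16=-1≡25 → Z

WNLSRMZZKUHKZ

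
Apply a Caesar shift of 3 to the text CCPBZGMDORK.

C(2): 2+3=5 → F
C(2): 2+3=5 → F
P(15): 15+3=18 → S
B(1): 1+3=4 → E
Z(25): 25+3=28≡2 → C
G(6): 6+3=9 → J
M(12): 12+3=15 → P
D(3): 3+3=6 → G
O(14): 14+3=17 → R
R(17): 17+3=20 → U
K(10): 10+3=13 → N

FFSECJPGRUN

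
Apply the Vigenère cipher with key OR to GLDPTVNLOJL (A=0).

UCRGHMBCCAZ

Repeat the key across the message: ORORORORORO
G(6)+O(14): 20 → U
L(11)+R(17): 28≡2 → C
D(3)+O(14): 17 → R
P(15)+R(17): 32≡6 → G
T(19)+O(14): 33≡7 → H
V(21)+R(17): 38≡12 → M
N(13)+O(14): 27≡1 → B
L(11)+R(17): 28≡2 → C
O(14)+O(14): 28≡2 → C
J(9)+R(17): 26≡0 → A
L(11)+O(14): 25 → Z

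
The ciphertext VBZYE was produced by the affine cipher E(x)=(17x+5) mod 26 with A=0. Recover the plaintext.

EMSVD

The inverse of 17 mod 26 is 23, since 17·23=391≡1. Apply D(y)=23·(y−5) mod 26:
V(21): 23·(21−5)=368≡4 → E
B(1): 23·(1−5)=-92≡12 → M
Z(25): 23·(25−5)=460≡18 → S
Y(24): 23·(24−5)=437≡21 → V
E(4): 23·(4−5)=-23≡3 → D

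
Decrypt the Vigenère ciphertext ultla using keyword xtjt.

Repeat the key across the ciphertext: xtjtx
u(20)−x(23): -3≡23 → x
l(11)−t(19): -8≡18 → s
t(19)−j(9): 10 → k
l(11)−t(19): -8≡18 → s
a(0)−x(23): -23≡3 → d

xsksd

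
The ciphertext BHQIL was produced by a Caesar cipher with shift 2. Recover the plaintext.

B(1): 1−2=-1≡25 → Z
H(7): 7−2=5 → F
Q(16): 16−2=14 → O
I(8): 8−2=6 → G
L(11): 11−2=9 → J

ZFOGJ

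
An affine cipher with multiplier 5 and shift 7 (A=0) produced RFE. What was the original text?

CKP

The inverse of 5 mod 26 is 21, since 5·21=105≡1. Apply D(y)=21·(y−7) mod 26:
R(17): 21·(17−7)=210≡2 → C
F(5): 21·(5−7)=-42≡10 → K
E(4): 21·(4−7)=-63≡15 → P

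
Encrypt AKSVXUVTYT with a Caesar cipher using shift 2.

A(0): 0+2=2 → C
K(10): 10+2=12 → M
S(18): 18+2=20 → U
V(21): 21+2=23 → X
X(23): 23+2=25 → Z
U(20): 20+2=22 → W
V(21): 21+2=23 → X
T(19): 19+2=21 → V
Y(24): 24+2=26≡0 → A
T(19): 19+2=21 → V

CMUXZWXVAV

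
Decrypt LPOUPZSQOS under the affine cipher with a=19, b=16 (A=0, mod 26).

The inverse of 19 mod 26 is 11, since 19·11=209≡1. Apply D(y)=11·(y−16) mod 26:
L(11): 11·(11−16)=-55≡23 → X
P(15): 11·(15−16)=-11≡15 → P
O(14): 11·(14−16)=-22≡4 → E
U(20): 11·(20−16)=44≡18 → S
P(15): 11·(15−16)=-11≡15 → P
Z(25): 11·(25−16)=99≡21 → V
S(18): 11·(18−16)=22 → W
Q(16): 11·(16−16)=0 → A
O(14): 11·(14−16)=-22≡4 → E
S(18): 11·(18−16)=22 → W

XPESPVWAEW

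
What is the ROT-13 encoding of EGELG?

RTRYT

E(4): 4+13=17 → R
G(6): 6+13=19 → T
E(4): 4+13=17 → R
L(11): 11+13=24 → Y
G(6): 6+13=19 → T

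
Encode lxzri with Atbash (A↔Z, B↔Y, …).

l(11) → o(14)
x(23) → c(2)
z(25) → a(0)
r(17) → i(8)
i(8) → r(17)

ocair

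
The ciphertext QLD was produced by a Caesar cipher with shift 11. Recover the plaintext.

FAS

Q(16): 16−11=5 → F
L(11): 11−11=0 → A
D(3): 3−11=-8≡18 → S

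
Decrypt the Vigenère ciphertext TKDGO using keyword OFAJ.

FFDXA

Repeat the key across the ciphertext: OFAJO
T(19)−O(14): 5 → F
K(10)−F(5): 5 → F
D(3)−A(0): 3 → D
G(6)−J(9): -3≡23 → X
O(14)−O(14): 0 → A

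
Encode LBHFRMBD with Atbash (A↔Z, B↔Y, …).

OYSUINYW

L(11) → O(14)
B(1) → Y(24)
H(7) → S(18)
F(5) → U(20)
R(17) → I(8)
M(12) → N(13)
B(1) → Y(24)
D(3) → W(22)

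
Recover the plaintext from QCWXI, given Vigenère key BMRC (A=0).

Repeat the key across the ciphertext: BMRCB
Q(16)−B(1): 15 → P
C(2)−M(12): -10≡16 → Q
W(22)−R(17): 5 → F
X(23)−C(2): 21 → V
I(8)−B(1): 7 → H

PQFVH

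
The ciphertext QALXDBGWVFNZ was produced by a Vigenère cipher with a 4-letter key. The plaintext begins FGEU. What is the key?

Subtract each crib letter from the matching ciphertext letter (mod 26):
Q(16)−F(5)=11 → L
A(0)−G(6)=-6≡20 → U
L(11)−E(4)=7 → H
X(23)−U(20)=3 → D

LUHD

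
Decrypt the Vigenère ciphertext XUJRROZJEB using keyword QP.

Repeat the key across the ciphertext: QPQPQPQPQP
X(23)−Q(16): 7 → H
U(20)−P(15): 5 → F
J(9)−Q(16): -7≡19 → T
R(17)−P(15): 2 → C
R(17)−Q(16): 1 → B
O(14)−P(15): -1≡25 → Z
Z(25)−Q(16): 9 → J
J(9)−P(15): -6≡20 → U
E(4)−Q(16): -12≡14 → O
B(1)−P(15): -14≡12 → M

HFTCBZJUOM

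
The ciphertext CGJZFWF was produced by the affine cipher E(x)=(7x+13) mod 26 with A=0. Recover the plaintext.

The inverse of 7 mod 26 is 15, since 7·15=105≡1. Apply D(y)=15·(y−13) mod 26:
C(2): 15·(2−13)=-165≡17 → R
G(6): 15·(6−13)=-105≡25 → Z
J(9): 15·(9−13)=-60≡18 → S
Z(25): 15·(25−13)=180≡24 → Y
F(5): 15·(5−13)=-120≡10 → K
W(22): 15·(22−13)=135≡5 → F
F(5): 15·(5−13)=-120≡10 → K

RZSYKFK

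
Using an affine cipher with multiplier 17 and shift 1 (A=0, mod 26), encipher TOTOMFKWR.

MFMFXIPLE

T(19): 17·19+1=324≡12 → M
O(14): 17·14+1=239≡5 → F
T(19): 17·19+1=324≡12 → M
O(14): 17·14+1=239≡5 → F
M(12): 17·12+1=205≡23 → X
F(5): 17·5+1=86≡8 → I
K(10): 17·10+1=171≡15 → P
W(22): 17·22+1=375≡11 → L
R(17): 17·17+1=290≡4 → E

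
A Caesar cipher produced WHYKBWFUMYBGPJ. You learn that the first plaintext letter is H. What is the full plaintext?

HSJVMHQFXJMRAU

From the crib: W(22)−H(7)=15, so the shift is 15.
Subtract 15 from each ciphertext letter:
W(22): 22−15=7 → H
H(7): 7−15=-8≡18 → S
Y(24): 24−15=9 → J
K(10): 10−15=-5≡21 → V
B(1): 1−15=-14≡12 → M
W(22): 22−15=7 → H
F(5): 5−15=-10≡16 → Q
U(20): 20−15=5 → F
M(12): 12−15=-3≡23 → X
Y(24): 24−15=9 → J
B(1): 1−15=-14≡12 → M
G(6): 6−15=-9≡17 → R
P(15): 15−15=0 → A
J(9): 9−15=-6≡20 → U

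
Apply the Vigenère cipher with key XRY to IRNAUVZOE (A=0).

Repeat the key across the message: XRYXRYXRY
I(8)+X(23): 31≡5 → F
R(17)+R(17): 34≡8 → I
N(13)+Y(24): 37≡11 → L
A(0)+X(23): 23 → X
U(20)+R(17): 37≡11 → L
V(21)+Y(24): 45≡19 → T
Z(25)+X(23): 48≡22 → W
O(14)+R(17): 31≡5 → F
E(4)+Y(24): 28≡2 → C

FILXLTWFC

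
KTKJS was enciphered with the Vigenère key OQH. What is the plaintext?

Repeat the key across the ciphertext: OQHOQ
K(10)−O(14): -4≡22 → W
T(19)−Q(16): 3 → D
K(10)−H(7): 3 → D
J(9)−O(14): -5≡21 → V
S(18)−Q(16): 2 → C

WDDVC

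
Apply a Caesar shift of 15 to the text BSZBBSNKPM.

B(1): 1+15=16 → Q
S(18): 18+15=33≡7 → H
Z(25): 25+15=40≡14 → O
B(1): 1+15=16 → Q
B(1): 1+15=16 → Q
S(18): 18+15=33≡7 → H
N(13): 13+15=28≡2 → C
K(10): 10+15=25 → Z
P(15): 15+15=30≡4 → E
M(12): 12+15=27≡1 → B

QHOQQHCZEB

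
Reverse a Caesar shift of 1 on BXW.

AWV

B(1): 1−1=0 → A
X(23): 23−1=22 → W
W(22): 22−1=21 → V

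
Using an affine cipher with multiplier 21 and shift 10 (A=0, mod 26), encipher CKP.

AMN

C(2): 21·2+10=52≡0 → A
K(10): 21·10+10=220≡12 → M
P(15): 21·15+10=325≡13 → N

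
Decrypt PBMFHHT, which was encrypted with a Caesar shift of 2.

NZKDFFR

P(15): 15−2=13 → N
B(1): 1−2=-1≡25 → Z
M(12): 12−2=10 → K
F(5): 5−2=3 → D
H(7): 7−2=5 → F
H(7): 7−2=5 → F
T(19): 19−2=17 → R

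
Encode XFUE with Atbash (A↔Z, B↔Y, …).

CUFV

X(23) → C(2)
F(5) → U(20)
U(20) → F(5)
E(4) → V(21)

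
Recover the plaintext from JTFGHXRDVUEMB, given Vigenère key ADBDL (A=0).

JQEDWXOCSJEJA

Repeat the key across the ciphertext: ADBDLADBDLADB
J(9)−A(0): 9 → J
T(19)−D(3): 16 → Q
F(5)−B(1): 4 → E
G(6)−D(3): 3 → D
H(7)−L(11): -4≡22 → W
X(23)−A(0): 23 → X
R(17)−D(3): 14 → O
D(3)−B(1): 2 → C
V(21)−D(3): 18 → S
U(20)−L(11): 9 → J
E(4)−A(0): 4 → E
M(12)−D(3): 9 → J
B(1)−B(1): 0 → A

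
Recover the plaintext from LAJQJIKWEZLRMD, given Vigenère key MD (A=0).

ZXXNXFYTSWZOAA

Repeat the key across the ciphertext: MDMDMDMDMDMDMD
L(11)−M(12): -1≡25 → Z
A(0)−D(3): -3≡23 → X
J(9)−M(12): -3≡23 → X
Q(16)−D(3): 13 → N
J(9)−M(12): -3≡23 → X
I(8)−D(3): 5 → F
K(10)−M(12): -2≡24 → Y
W(22)−D(3): 19 → T
E(4)−M(12): -8≡18 → S
Z(25)−D(3): 22 → W
L(11)−M(12): -1≡25 → Z
R(17)−D(3): 14 → O
M(12)−M(12): 0 → A
D(3)−D(3): 0 → A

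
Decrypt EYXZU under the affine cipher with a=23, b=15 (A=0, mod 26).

The inverse of 23 mod 26 is 17, since 23·17=391≡1. Apply D(y)=17·(y−15) mod 26:
E(4): 17·(4−15)=-187≡21 → V
Y(24): 17·(24−15)=153≡23 → X
X(23): 17·(23−15)=136≡6 → G
Z(25): 17·(25−15)=170≡14 → O
U(20): 17·(20−15)=85≡7 → H

VXGOH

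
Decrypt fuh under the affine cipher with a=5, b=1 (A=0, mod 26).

The inverse of 5 mod 26 is 21, since 5·21=105≡1. Apply D(y)=21·(y−1) mod 26:
f(5): 21·(5−1)=84≡6 → g
u(20): 21·(20−1)=399≡9 → j
h(7): 21·(7−1)=126≡22 → w

gjw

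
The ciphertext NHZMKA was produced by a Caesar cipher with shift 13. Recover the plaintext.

N(13): 13−13=0 → A
H(7): 7−13=-6≡20 → U
Z(25): 25−13=12 → M
M(12): 12−13=-1≡25 → Z
K(10): 10−13=-3≡23 → X
A(0): 0−13=-13≡13 → N

AUMZXN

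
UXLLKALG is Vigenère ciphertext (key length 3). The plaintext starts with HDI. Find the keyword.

Subtract each crib letter from the matching ciphertext letter (mod 26):
U(20)−H(7)=13 → N
X(23)−D(3)=20 → U
L(11)−I(8)=3 → D

NUD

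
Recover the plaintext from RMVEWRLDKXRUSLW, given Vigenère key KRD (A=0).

HVSUFOBMHNARIUT

Repeat the key across the ciphertext: KRDKRDKRDKRDKRD
R(17)−K(10): 7 → H
M(12)−R(17): -5≡21 → V
V(21)−D(3): 18 → S
E(4)−K(10): -6≡20 → U
W(22)−R(17): 5 → F
R(17)−D(3): 14 → O
L(11)−K(10): 1 → B
D(3)−R(17): -14≡12 → M
K(10)−D(3): 7 → H
X(23)−K(10): 13 → N
R(17)−R(17): 0 → A
U(20)−D(3): 17 → R
S(18)−K(10): 8 → I
L(11)−R(17): -6≡20 → U
W(22)−D(3): 19 → T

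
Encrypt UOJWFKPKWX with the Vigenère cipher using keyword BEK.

Repeat the key across the message: BEKBEKBEKB
U(20)+B(1): 21 → V
O(14)+E(4): 18 → S
J(9)+K(10): 19 → T
W(22)+B(1): 23 → X
F(5)+E(4): 9 → J
K(10)+K(10): 20 → U
P(15)+B(1): 16 → Q
K(10)+E(4): 14 → O
W(22)+K(10): 32≡6 → G
X(23)+B(1): 24 → Y

VSTXJUQOGY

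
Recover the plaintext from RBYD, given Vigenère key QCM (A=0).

Repeat the key across the ciphertext: QCMQ
R(17)−Q(16): 1 → B
B(1)−C(2): -1≡25 → Z
Y(24)−M(12): 12 → M
D(3)−Q(16): -13≡13 → N

BZMN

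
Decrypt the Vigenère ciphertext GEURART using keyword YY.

IGWTCTV

Repeat the key across the ciphertext: YYYYYYY
G(6)−Y(24): -18≡8 → I
E(4)−Y(24): -20≡6 → G
U(20)−Y(24): -4≡22 → W
R(17)−Y(24): -7≡19 → T
A(0)−Y(24): -24≡2 → C
R(17)−Y(24): -7≡19 → T
T(19)−Y(24): -5≡21 → V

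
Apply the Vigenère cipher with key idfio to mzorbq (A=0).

uctzpy

Repeat the key across the message: idfioi
m(12)+i(8): 20 → u
z(25)+d(3): 28≡2 → c
o(14)+f(5): 19 → t
r(17)+i(8): 25 → z
b(1)+o(14): 15 → p
q(16)+i(8): 24 → y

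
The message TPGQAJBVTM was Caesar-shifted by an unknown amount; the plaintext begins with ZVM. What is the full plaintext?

ZVMWGPHBZS

From the crib: T(19)−Z(25)=-6≡20, so the shift is 20.
Subtract 20 from each ciphertext letter:
T(19): 19−20=-1≡25 → Z
P(15): 15−20=-5≡21 → V
G(6): 6−20=-14≡12 → M
Q(16): 16−20=-4≡22 → W
A(0): 0−20=-20≡6 → G
J(9): 9−20=-11≡15 → P
B(1): 1−20=-19≡7 → H
V(21): 21−20=1 → B
T(19): 19−20=-1≡25 → Z
M(12): 12−20=-8≡18 → S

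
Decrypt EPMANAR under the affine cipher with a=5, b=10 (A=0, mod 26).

The inverse of 5 mod 26 is 21, since 5·21=105≡1. Apply D(y)=21·(y−10) mod 26:
E(4): 21·(4−10)=-126≡4 → E
P(15): 21·(15−10)=105≡1 → B
M(12): 21·(12−10)=42≡16 → Q
A(0): 21·(0−10)=-210≡24 → Y
N(13): 21·(13−10)=63≡11 → L
A(0): 21·(0−10)=-210≡24 → Y
R(17): 21·(17−10)=147≡17 → R

EBQYLYR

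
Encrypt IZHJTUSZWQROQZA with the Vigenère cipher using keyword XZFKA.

FYMTTRREGQONVJA

Repeat the key across the message: XZFKAXZFKAXZFKA
I(8)+X(23): 31≡5 → F
Z(25)+Z(25): 50≡24 → Y
H(7)+F(5): 12 → M
J(9)+K(10): 19 → T
T(19)+A(0): 19 → T
U(20)+X(23): 43≡17 → R
S(18)+Z(25): 43≡17 → R
Z(25)+F(5): 30≡4 → E
W(22)+K(10): 32≡6 → G
Q(16)+A(0): 16 → Q
R(17)+X(23): 40≡14 → O
O(14)+Z(25): 39≡13 → N
Q(16)+F(5): 21 → V
Z(25)+K(10): 35≡9 → J
A(0)+A(0): 0 → A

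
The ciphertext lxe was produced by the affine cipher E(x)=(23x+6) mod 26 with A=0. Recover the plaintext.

hds

The inverse of 23 mod 26 is 17, since 23·17=391≡1. Apply D(y)=17·(y−6) mod 26:
l(11): 17·(11−6)=85≡7 → h
x(23): 17·(23−6)=289≡3 → d
e(4): 17·(4−6)=-34≡18 → s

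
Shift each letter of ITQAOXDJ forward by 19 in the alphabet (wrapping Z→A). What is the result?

I(8): 8+19=27≡1 → B
T(19): 19+19=38≡12 → M
Q(16): 16+19=35≡9 → J
A(0): 0+19=19 → T
O(14): 14+19=33≡7 → H
X(23): 23+19=42≡16 → Q
D(3): 3+19=22 → W
J(9): 9+19=28≡2 → C

BMJTHQWC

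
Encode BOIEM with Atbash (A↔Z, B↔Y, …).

B(1) → Y(24)
O(14) → L(11)
I(8) → R(17)
E(4) → V(21)
M(12) → N(13)

YLRVN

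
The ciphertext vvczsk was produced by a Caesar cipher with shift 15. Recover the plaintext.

ggnkdv

v(21): 21−15=6 → g
v(21): 21−15=6 → g
c(2): 2−15=-13≡13 → n
z(25): 25−15=10 → k
s(18): 18−15=3 → d
k(10): 10−15=-5≡21 → v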